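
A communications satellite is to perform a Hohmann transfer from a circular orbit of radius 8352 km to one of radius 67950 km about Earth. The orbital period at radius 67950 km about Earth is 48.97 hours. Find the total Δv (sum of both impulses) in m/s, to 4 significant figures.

Δv = 3600 m/s

From Kepler's third law T² = 4π²r³/μ at r = 67950 km, T = 48.97 hours = 48.97 × 3600 s = 1.76292×10^5 s: μ = 4π²r³/T² = 3.98532×10^5 km³/s².
The Hohmann ellipse has a_t = (r₁ + r₂)/2 = 38151 km.
Circular speed at r₁: v₁ = √(μ/r₁) = √(3.98532×10^5/8352) = 6.908 km/s.
Transfer-orbit speed at r₁ (vis-viva equation): v_p = √[μ(2/r₁ − 1/a_t)] = 9.219 km/s.
First burn Δv₁ = |v_p − v₁| = 2.311 km/s.
Circular speed at r₂: v₂ = √(μ/r₂) = 2.422 km/s.
Transfer-orbit speed at r₂: v_a = √[μ(2/r₂ − 1/a_t)] = 1.133 km/s.
Second burn Δv₂ = |v₂ − v_a| = 1.289 km/s.
Total Δv = Δv₁ + Δv₂ = 3.600 km/s.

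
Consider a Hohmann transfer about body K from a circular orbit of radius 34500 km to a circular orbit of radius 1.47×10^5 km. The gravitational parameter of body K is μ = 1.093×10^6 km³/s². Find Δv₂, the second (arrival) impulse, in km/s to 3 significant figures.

Δv₂ = 1.05 km/s

Semi-major axis of the transfer orbit: a_t = (34500 + 1.470×10^5)/2 = 90750 km.
Circular speed at r = 1.470×10^5 km: v_c = √(μ/r) = 2.727 km/s.
Vis-viva on the transfer ellipse at r = 1.470×10^5 km gives v_t = √[μ(2/r − 1/a_t)] = 1.681 km/s.
Δv₂ = |v_t − v_c| = |1.681 − 2.727| = 1.046 km/s.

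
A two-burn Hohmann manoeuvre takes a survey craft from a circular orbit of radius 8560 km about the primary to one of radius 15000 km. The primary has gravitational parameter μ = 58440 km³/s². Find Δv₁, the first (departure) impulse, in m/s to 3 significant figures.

Semi-major axis of the transfer orbit: a_t = (8560 + 15000)/2 = 11780 km.
Circular speed at r = 8560 km: v_c = √(μ/r) = 2.61287 km/s.
Vis-viva on the transfer ellipse at r = 8560 km gives v_t = √[μ(2/r − 1/a_t)] = 2.94843 km/s.
Δv₁ = |v_t − v_c| = |2.94843 − 2.61287| = 0.3356 km/s.

Δv₁ = 336 m/s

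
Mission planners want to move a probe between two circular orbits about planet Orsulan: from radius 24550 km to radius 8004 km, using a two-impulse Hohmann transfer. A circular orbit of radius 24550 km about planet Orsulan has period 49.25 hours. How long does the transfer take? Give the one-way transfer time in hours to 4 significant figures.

From Kepler's third law T² = 4π²r³/μ at r = 24550 km, T = 49.25 hours = 49.25 × 3600 s = 1.773×10^5 s: μ = 4π²r³/T² = 18582.2 km³/s².
The Hohmann ellipse has a_t = (r₁ + r₂)/2 = 16277 km.
Half the transfer-orbit period gives t = π√(a_t³/μ) = 47860 s.
Converting: 47860 s ÷ 3600 s/hour = 13.29 hours.

t = 13.29 hours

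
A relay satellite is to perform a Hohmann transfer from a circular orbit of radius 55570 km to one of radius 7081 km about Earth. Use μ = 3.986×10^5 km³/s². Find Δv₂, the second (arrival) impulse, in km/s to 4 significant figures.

Δv₂ = 2.490 km/s

Transfer-ellipse semi-major axis a_t = (r₁ + r₂)/2 = (55570 + 7081)/2 = 31325.5 km.
On the circular orbit at r = 7081 km, v_c = √(μ/r) = 7.503 km/s.
Vis-viva on the transfer ellipse at r = 7081 km gives v_t = √[μ(2/r − 1/a_t)] = 9.993 km/s.
Δv₂ = |v_t − v_c| = |9.993 − 7.503| = 2.490 km/s.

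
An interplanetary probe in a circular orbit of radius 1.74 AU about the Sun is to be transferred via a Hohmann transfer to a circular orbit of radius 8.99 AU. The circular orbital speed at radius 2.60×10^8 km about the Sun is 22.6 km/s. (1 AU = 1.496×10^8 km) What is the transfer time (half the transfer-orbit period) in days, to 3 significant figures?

From the circular-orbit relation v² = μ/r at r = 2.60×10^8 km: μ = v²r = (22.6)² × 2.60×10^8 = 1.32798×10^11 km³/s².
In km: r₁ = 1.74 × 1.496×10^8 = 2.60304×10^8 km; r₂ = 8.99 × 1.496×10^8 = 1.344904×10^9 km.
The Hohmann ellipse has a_t = (r₁ + r₂)/2 = 8.02604×10^8 km.
Transfer time t = π√(a_t³/μ) = π√((8.02604×10^8)³ / 1.32798×10^11) = 1.960×10^8 s.
Converting: 1.960×10^8 s ÷ 86400 s/day = 2270 days.

t = 2270 days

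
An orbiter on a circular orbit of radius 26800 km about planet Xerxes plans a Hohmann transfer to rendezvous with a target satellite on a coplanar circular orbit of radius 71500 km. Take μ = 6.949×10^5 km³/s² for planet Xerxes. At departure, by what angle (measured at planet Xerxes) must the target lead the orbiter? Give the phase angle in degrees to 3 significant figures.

The Hohmann ellipse has a_t = (r₁ + r₂)/2 = 49150 km.
Transfer time t = π√(a_t³/μ) = 41070 s.
Target angular speed ω₂ = √(μ/r₂³) = 4.360×10^-5 rad/s.
Angle swept by the target during transfer: ω₂·t = 1.791 rad = 102.6°.
Arrival is 180° from departure on the ellipse, so φ = 180° − 102.6° = 77.4°.

φ = 77.4°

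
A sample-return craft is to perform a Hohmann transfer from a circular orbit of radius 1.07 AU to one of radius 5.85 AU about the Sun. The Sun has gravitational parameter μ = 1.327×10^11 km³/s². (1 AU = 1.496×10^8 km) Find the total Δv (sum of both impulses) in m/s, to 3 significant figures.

In km: r₁ = 1.07 × 1.496×10^8 = 1.60072×10^8 km; r₂ = 5.85 × 1.496×10^8 = 8.7516×10^8 km.
Semi-major axis of the transfer orbit: a_t = (1.60072×10^8 + 8.7516×10^8)/2 = 5.17616×10^8 km.
Circular speed at r₁: v₁ = √(μ/r₁) = √(1.327×10^11/1.60072×10^8) = 28.792 km/s.
Transfer-orbit speed at r₁ (vis-viva equation): v_p = √[μ(2/r₁ − 1/a_t)] = 37.438 km/s.
First burn Δv₁ = |v_p − v₁| = 8.646 km/s.
Circular speed at r₂: v₂ = √(μ/r₂) = 12.314 km/s.
Transfer-orbit speed at r₂: v_a = √[μ(2/r₂ − 1/a_t)] = 6.8477 km/s.
Second burn Δv₂ = |v₂ − v_a| = 5.466 km/s.
Total Δv = Δv₁ + Δv₂ = 14.11 km/s.

Δv = 14100 m/s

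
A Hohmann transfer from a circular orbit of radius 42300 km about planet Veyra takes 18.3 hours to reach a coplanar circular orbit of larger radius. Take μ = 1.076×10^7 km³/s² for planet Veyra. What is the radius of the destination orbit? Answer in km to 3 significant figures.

r₂ = 2.93×10^5 km

Transfer time t = 18.3 hours = 65880 s, and t = π√(a_t³/μ).
So a_t = (μ t²/π²)^(1/3) = (1.076×10^7 × (65880)² / π²)^(1/3) = 1.6788×10^5 km.
Since a_t = (r₁ + r₂)/2, r₂ = 2a_t − r₁ = 2×1.6788×10^5 − 42300 = 2.9346×10^5 km.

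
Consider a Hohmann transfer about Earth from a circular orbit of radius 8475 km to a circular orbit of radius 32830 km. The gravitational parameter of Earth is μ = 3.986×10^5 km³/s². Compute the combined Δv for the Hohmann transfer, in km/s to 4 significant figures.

Transfer-ellipse semi-major axis a_t = (r₁ + r₂)/2 = (8475 + 32830)/2 = 20652.5 km.
Circular speed at r₁: v₁ = √(μ/r₁) = √(3.986×10^5/8475) = 6.858 km/s.
Transfer-orbit speed at r₁ (vis-viva): v_p = √[μ(2/r₁ − 1/a_t)] = 8.647 km/s.
First burn Δv₁ = |v_p − v₁| = 1.789 km/s.
At r₂, v₂ = √(μ/r₂) = 3.484 km/s.
Transfer-orbit speed at r₂: v_a = √[μ(2/r₂ − 1/a_t)] = 2.232 km/s.
Second burn Δv₂ = |v₂ − v_a| = 1.252 km/s.
Δv = Δv₁ + Δv₂ = 1.789 + 1.252 = 3.041 km/s.

Δv = 3.041 km/s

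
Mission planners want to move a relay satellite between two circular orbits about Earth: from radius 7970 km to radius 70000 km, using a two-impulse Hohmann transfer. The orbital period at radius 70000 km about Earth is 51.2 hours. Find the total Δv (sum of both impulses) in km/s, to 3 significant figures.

From Kepler's third law T² = 4π²r³/μ at r = 70000 km, T = 51.2 hours = 51.2 × 3600 s = 1.8432×10^5 s: μ = 4π²r³/T² = 3.98574×10^5 km³/s².
The Hohmann ellipse has a_t = (r₁ + r₂)/2 = 38985 km.
Circular speed at r₁: v₁ = √(μ/r₁) = √(3.98574×10^5/7970) = 7.0717 km/s.
On the transfer ellipse at r₁, v² = μ(2/r − 1/a) gives v_p = √[μ(2/r₁ − 1/a_t)] = 9.4760 km/s.
First burn Δv₁ = |v_p − v₁| = 2.4043 km/s.
At r₂, v₂ = √(μ/r₂) = 2.3862 km/s.
Transfer-orbit speed at r₂: v_a = √[μ(2/r₂ − 1/a_t)] = 1.0789 km/s.
Second burn Δv₂ = |v₂ − v_a| = 1.3073 km/s.
Δv = Δv₁ + Δv₂ = 2.4043 + 1.3073 = 3.712 km/s.

Δv = 3.71 km/s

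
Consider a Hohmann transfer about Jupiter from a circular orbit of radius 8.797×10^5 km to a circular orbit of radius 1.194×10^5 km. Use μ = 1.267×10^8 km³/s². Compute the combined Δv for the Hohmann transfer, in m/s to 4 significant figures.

Semi-major axis of the transfer orbit: a_t = (8.797×10^5 + 1.194×10^5)/2 = 4.9955×10^5 km.
At r₁ the circular-orbit speed is v₁ = √(μ/r₁) = 12.0011 km/s.
On the transfer ellipse at r₁, vis-viva equation gives v_a = √[μ(2/r₁ − 1/a_t)] = 5.86724 km/s.
First burn Δv₁ = |v_a − v₁| = 6.1339 km/s.
Circular speed at r₂: v₂ = √(μ/r₂) = 32.575 km/s.
Transfer-orbit speed at r₂: v_p = √[μ(2/r₂ − 1/a_t)] = 43.228 km/s.
Second burn Δv₂ = |v₂ − v_p| = 10.653 km/s.
Total Δv = Δv₁ + Δv₂ = 16.79 km/s.

Δv = 16790 m/s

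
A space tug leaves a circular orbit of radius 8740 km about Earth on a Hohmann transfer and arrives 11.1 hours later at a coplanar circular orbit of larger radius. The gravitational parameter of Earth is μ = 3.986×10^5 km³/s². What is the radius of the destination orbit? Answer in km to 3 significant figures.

Transfer time t = 11.1 hours = 39960 s, and t = π√(a_t³/μ).
So a_t = (μ t²/π²)^(1/3) = (3.986×10^5 × (39960)² / π²)^(1/3) = 40102 km.
Since a_t = (r₁ + r₂)/2, r₂ = 2a_t − r₁ = 2×40102 − 8740 = 71464 km.

r₂ = 71500 km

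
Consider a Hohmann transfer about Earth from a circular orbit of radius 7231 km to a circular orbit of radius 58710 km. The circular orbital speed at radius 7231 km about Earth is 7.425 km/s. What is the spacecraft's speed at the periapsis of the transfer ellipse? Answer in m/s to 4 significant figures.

From the circular-orbit relation v² = μ/r at r = 7231 km: μ = v²r = (7.425)² × 7231 = 3.98650×10^5 km³/s².
Semi-major axis of the transfer orbit: a_t = (7231 + 58710)/2 = 32970.5 km.
The periapsis of the transfer ellipse is at r = 7231 km.
Vis-viva: v = √[μ(2/r − 1/a_t)] = √[3.98650×10^5 × (2/7231 − 1/32970.5)] = 9.908 km/s.

v = 9908 m/s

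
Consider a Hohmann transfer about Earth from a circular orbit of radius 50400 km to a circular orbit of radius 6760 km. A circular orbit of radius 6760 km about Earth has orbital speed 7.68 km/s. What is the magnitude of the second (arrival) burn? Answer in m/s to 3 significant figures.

From the circular-orbit relation v² = μ/r at r = 6760 km: μ = v²r = (7.68)² × 6760 = 3.98721×10^5 km³/s².
Transfer-ellipse semi-major axis a_t = (r₁ + r₂)/2 = (50400 + 6760)/2 = 28580 km.
On the circular orbit at r = 6760 km, v_c = √(μ/r) = 7.6800 km/s.
Vis-viva on the transfer ellipse at r = 6760 km gives v_t = √[μ(2/r − 1/a_t)] = 10.199 km/s.
Δv₂ = |v_t − v_c| = |10.199 − 7.6800| = 2.519 km/s.

Δv₂ = 2520 m/s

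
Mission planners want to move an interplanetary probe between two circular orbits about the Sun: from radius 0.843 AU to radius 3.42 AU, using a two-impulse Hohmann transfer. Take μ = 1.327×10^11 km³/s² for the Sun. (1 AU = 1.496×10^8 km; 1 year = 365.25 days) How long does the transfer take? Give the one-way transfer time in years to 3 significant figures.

t = 1.56 years

In km: r₁ = 0.843 × 1.496×10^8 = 1.261128×10^8 km; r₂ = 3.42 × 1.496×10^8 = 5.11632×10^8 km.
Semi-major axis of the transfer orbit: a_t = (1.261128×10^8 + 5.11632×10^8)/2 = 3.188724×10^8 km.
Half the transfer-orbit period gives t = π√(a_t³/μ) = 4.911×10^7 s.
Converting: 4.911×10^7 s ÷ 3.15576×10^7 s/year (365.25 × 86400) = 1.56 years.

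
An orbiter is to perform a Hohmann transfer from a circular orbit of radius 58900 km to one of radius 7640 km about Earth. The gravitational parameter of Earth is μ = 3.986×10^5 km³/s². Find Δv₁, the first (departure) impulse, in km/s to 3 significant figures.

Transfer-ellipse semi-major axis a_t = (r₁ + r₂)/2 = (58900 + 7640)/2 = 33270 km.
On the circular orbit at r = 58900 km, v_c = √(μ/r) = 2.6014 km/s.
Vis-viva on the transfer ellipse at r = 58900 km gives v_t = √[μ(2/r − 1/a_t)] = 1.2466 km/s.
Δv₁ = |v_t − v_c| = |1.2466 − 2.6014| = 1.355 km/s.

Δv₁ = 1.35 km/s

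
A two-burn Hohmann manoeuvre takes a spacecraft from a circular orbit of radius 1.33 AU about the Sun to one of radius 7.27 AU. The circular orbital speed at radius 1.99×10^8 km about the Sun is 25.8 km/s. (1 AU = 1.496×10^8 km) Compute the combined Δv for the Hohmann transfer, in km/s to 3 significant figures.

From the circular-orbit relation v² = μ/r at r = 1.99×10^8 km: μ = v²r = (25.8)² × 1.99×10^8 = 1.32462×10^11 km³/s².
In km: r₁ = 1.33 × 1.496×10^8 = 1.98968×10^8 km; r₂ = 7.27 × 1.496×10^8 = 1.087592×10^9 km.
Transfer-ellipse semi-major axis a_t = (r₁ + r₂)/2 = (1.98968×10^8 + 1.087592×10^9)/2 = 6.4328×10^8 km.
Circular speed at r₁: v₁ = √(μ/r₁) = √(1.32462×10^11/1.98968×10^8) = 25.802 km/s.
On the transfer ellipse at r₁, v² = μ(2/r − 1/a) gives v_p = √[μ(2/r₁ − 1/a_t)] = 33.550 km/s.
First burn Δv₁ = |v_p − v₁| = 7.748 km/s.
Circular speed at r₂: v₂ = √(μ/r₂) = 11.036 km/s.
Transfer-orbit speed at r₂: v_a = √[μ(2/r₂ − 1/a_t)] = 6.1377 km/s.
Second burn Δv₂ = |v₂ − v_a| = 4.898 km/s.
Δv = Δv₁ + Δv₂ = 7.748 + 4.898 = 12.65 km/s.

Δv = 12.6 km/s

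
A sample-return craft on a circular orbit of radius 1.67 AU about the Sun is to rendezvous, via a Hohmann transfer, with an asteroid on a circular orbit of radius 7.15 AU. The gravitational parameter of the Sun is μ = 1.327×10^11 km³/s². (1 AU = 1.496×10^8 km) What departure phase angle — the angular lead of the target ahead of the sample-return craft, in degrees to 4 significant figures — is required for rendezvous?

In km: r₁ = 1.67 × 1.496×10^8 = 2.49832×10^8 km; r₂ = 7.15 × 1.496×10^8 = 1.06964×10^9 km.
The Hohmann ellipse has a_t = (r₁ + r₂)/2 = 6.59736×10^8 km.
The half-period of the transfer ellipse is t = π√(a_t³/μ) = 1.4614×10^8 s.
The target's mean motion on its circular orbit is ω₂ = √(μ/r₂³) = 1.0413×10^-8 rad/s.
Angle swept by the target during transfer: ω₂·t = 1.5218 rad = 87.19°.
The sample-return craft traverses 180° on the transfer ellipse, so the target must lead by 180° − 87.19° = 92.81°.

φ = 92.81°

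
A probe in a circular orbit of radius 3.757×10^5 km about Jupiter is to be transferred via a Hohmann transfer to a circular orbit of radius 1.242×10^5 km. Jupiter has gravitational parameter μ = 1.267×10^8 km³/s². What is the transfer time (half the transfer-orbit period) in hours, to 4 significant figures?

t = 9.688 hours

The Hohmann ellipse has a_t = (r₁ + r₂)/2 = 2.4995×10^5 km.
Half the transfer-orbit period gives t = π√(a_t³/μ) = 34877 s.
Converting: 34877 s ÷ 3600 s/hour = 9.688 hours.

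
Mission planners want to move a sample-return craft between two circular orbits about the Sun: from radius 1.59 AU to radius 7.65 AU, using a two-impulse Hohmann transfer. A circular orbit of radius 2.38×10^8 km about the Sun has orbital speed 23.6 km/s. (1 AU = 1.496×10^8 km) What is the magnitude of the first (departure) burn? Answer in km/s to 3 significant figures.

From the circular-orbit relation v² = μ/r at r = 2.38×10^8 km: μ = v²r = (23.6)² × 2.38×10^8 = 1.32556×10^11 km³/s².
In km: r₁ = 1.59 × 1.496×10^8 = 2.37864×10^8 km; r₂ = 7.65 × 1.496×10^8 = 1.14444×10^9 km.
Semi-major axis of the transfer orbit: a_t = (2.37864×10^8 + 1.14444×10^9)/2 = 6.91152×10^8 km.
Circular speed at r = 2.37864×10^8 km: v_c = √(μ/r) = 23.61 km/s.
Transfer-orbit speed at the same r (vis-viva, a = a_t): v_t = √[μ(2/r − 1/a_t)] = 30.38 km/s.
Δv₁ = |v_t − v_c| = |30.38 − 23.61| = 6.770 km/s.

Δv₁ = 6.77 km/s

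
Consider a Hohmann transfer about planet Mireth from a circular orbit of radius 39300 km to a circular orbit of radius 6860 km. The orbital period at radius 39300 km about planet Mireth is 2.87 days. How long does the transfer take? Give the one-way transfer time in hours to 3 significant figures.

t = 15.5 hours

From Kepler's third law T² = 4π²r³/μ at r = 39300 km, T = 2.87 days = 2.87 × 86400 s = 2.47968×10^5 s: μ = 4π²r³/T² = 38971.4 km³/s².
Semi-major axis of the transfer orbit: a_t = (39300 + 6860)/2 = 23080 km.
By Kepler's third law the transfer-orbit period is T = 2π√(a_t³/μ), so t = T/2 = 55800 s.
Converting: 55800 s ÷ 3600 s/hour = 15.5 hours.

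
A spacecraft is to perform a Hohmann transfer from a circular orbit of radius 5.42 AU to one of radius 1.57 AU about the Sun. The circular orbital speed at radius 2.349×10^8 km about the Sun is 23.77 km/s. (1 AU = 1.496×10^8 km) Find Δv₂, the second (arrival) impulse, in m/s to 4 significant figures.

From the circular-orbit relation v² = μ/r at r = 2.349×10^8 km: μ = v²r = (23.77)² × 2.349×10^8 = 1.32722×10^11 km³/s².
In km: r₁ = 5.42 × 1.496×10^8 = 8.10832×10^8 km; r₂ = 1.57 × 1.496×10^8 = 2.34872×10^8 km.
Semi-major axis of the transfer orbit: a_t = (8.10832×10^8 + 2.34872×10^8)/2 = 5.22852×10^8 km.
Circular speed at r = 2.34872×10^8 km: v_c = √(μ/r) = 23.7714 km/s.
Vis-viva on the transfer ellipse at r = 2.34872×10^8 km gives v_t = √[μ(2/r − 1/a_t)] = 29.6027 km/s.
Δv₂ = |v_t − v_c| = |29.6027 − 23.7714| = 5.831 km/s.

Δv₂ = 5831 m/s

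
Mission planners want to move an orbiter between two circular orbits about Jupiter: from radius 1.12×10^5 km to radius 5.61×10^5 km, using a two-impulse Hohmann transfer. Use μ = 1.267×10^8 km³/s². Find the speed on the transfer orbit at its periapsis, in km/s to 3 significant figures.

v = 43.4 km/s

Transfer-ellipse semi-major axis a_t = (r₁ + r₂)/2 = (1.120×10^5 + 5.610×10^5)/2 = 3.365×10^5 km.
The periapsis of the transfer ellipse is at r = 1.120×10^5 km.
From the vis-viva equation, v = √[μ(2/r − 1/a_t)] = 43.43 km/s.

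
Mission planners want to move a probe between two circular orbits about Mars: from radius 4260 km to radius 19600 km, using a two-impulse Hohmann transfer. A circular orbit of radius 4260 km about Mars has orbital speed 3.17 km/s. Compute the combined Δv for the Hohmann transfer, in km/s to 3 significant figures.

From the circular-orbit relation v² = μ/r at r = 4260 km: μ = v²r = (3.17)² × 4260 = 42808.3 km³/s².
Semi-major axis of the transfer orbit: a_t = (4260 + 19600)/2 = 11930 km.
Circular speed at r₁: v₁ = √(μ/r₁) = √(42808.3/4260) = 3.1700 km/s.
On the transfer ellipse at r₁, vis-viva equation gives v_p = √[μ(2/r₁ − 1/a_t)] = 4.0632 km/s.
First burn Δv₁ = |v_p − v₁| = 0.8932 km/s.
At r₂, v₂ = √(μ/r₂) = 1.47787 km/s.
Transfer-orbit speed at r₂: v_a = √[μ(2/r₂ − 1/a_t)] = 0.883122 km/s.
Second burn Δv₂ = |v₂ − v_a| = 0.5947 km/s.
Total Δv = Δv₁ + Δv₂ = 1.488 km/s.

Δv = 1.49 km/s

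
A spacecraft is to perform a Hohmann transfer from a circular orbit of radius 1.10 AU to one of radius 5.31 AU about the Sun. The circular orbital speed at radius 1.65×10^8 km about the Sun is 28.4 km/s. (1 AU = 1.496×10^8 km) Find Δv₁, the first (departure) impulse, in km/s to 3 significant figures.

From the circular-orbit relation v² = μ/r at r = 1.65×10^8 km: μ = v²r = (28.4)² × 1.65×10^8 = 1.33082×10^11 km³/s².
In km: r₁ = 1.10 × 1.496×10^8 = 1.6456×10^8 km; r₂ = 5.31 × 1.496×10^8 = 7.94376×10^8 km.
The Hohmann ellipse has a_t = (r₁ + r₂)/2 = 4.79468×10^8 km.
Circular speed at r = 1.6456×10^8 km: v_c = √(μ/r) = 28.438 km/s.
Vis-viva on the transfer ellipse at r = 1.6456×10^8 km gives v_t = √[μ(2/r − 1/a_t)] = 36.604 km/s.
Δv₁ = |v_t − v_c| = |36.604 − 28.438| = 8.166 km/s.

Δv₁ = 8.17 km/s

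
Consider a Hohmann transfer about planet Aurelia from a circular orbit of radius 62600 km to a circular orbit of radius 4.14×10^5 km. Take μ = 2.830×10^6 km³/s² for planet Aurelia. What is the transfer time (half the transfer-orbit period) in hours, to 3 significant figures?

The Hohmann ellipse has a_t = (r₁ + r₂)/2 = 2.383×10^5 km.
Transfer time t = π√(a_t³/μ) = π√((2.383×10^5)³ / 2.830×10^6) = 2.172×10^5 s.
Converting: 2.172×10^5 s ÷ 3600 s/hour = 60.3 hours.

t = 60.3 hours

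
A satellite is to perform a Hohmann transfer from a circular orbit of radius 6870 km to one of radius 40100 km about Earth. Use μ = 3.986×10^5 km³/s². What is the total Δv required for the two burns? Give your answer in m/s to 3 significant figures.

The Hohmann ellipse has a_t = (r₁ + r₂)/2 = 23485 km.
Circular speed at r₁: v₁ = √(μ/r₁) = √(3.986×10^5/6870) = 7.617 km/s.
Transfer-orbit speed at r₁ (vis-viva equation): v_p = √[μ(2/r₁ − 1/a_t)] = 9.953 km/s.
First burn Δv₁ = |v_p − v₁| = 2.336 km/s.
Circular speed at r₂: v₂ = √(μ/r₂) = 3.153 km/s.
Transfer-orbit speed at r₂: v_a = √[μ(2/r₂ − 1/a_t)] = 1.705 km/s.
Second burn Δv₂ = |v₂ − v_a| = 1.448 km/s.
Δv = Δv₁ + Δv₂ = 2.336 + 1.448 = 3.784 km/s.

Δv = 3780 m/s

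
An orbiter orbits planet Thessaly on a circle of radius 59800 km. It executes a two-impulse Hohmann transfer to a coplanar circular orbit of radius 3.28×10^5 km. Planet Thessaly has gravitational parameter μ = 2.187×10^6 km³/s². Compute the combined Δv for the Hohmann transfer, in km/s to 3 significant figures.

The Hohmann ellipse has a_t = (r₁ + r₂)/2 = 1.939×10^5 km.
Circular speed at r₁: v₁ = √(μ/r₁) = √(2.187×10^6/59800) = 6.047 km/s.
On the transfer ellipse at r₁, v² = μ(2/r − 1/a) gives v_p = √[μ(2/r₁ − 1/a_t)] = 7.865 km/s.
First burn Δv₁ = |v_p − v₁| = 1.818 km/s.
Circular speed at r₂: v₂ = √(μ/r₂) = 2.582 km/s.
Transfer-orbit speed at r₂: v_a = √[μ(2/r₂ − 1/a_t)] = 1.434 km/s.
Second burn Δv₂ = |v₂ − v_a| = 1.148 km/s.
Total Δv = Δv₁ + Δv₂ = 2.966 km/s.

Δv = 2.97 km/s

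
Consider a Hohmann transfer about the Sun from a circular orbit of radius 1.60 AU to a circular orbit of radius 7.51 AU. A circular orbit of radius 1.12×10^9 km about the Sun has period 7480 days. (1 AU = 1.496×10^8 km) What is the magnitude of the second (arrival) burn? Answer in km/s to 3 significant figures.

Δv₂ = 4.43 km/s

From Kepler's third law T² = 4π²r³/μ at r = 1.12×10^9 km, T = 7480 days = 7480 × 86400 s = 6.46272×10^8 s: μ = 4π²r³/T² = 1.32795×10^11 km³/s².
In km: r₁ = 1.60 × 1.496×10^8 = 2.3936×10^8 km; r₂ = 7.51 × 1.496×10^8 = 1.123496×10^9 km.
Transfer-ellipse semi-major axis a_t = (r₁ + r₂)/2 = (2.3936×10^8 + 1.123496×10^9)/2 = 6.81428×10^8 km.
Circular speed at r = 1.123496×10^9 km: v_c = √(μ/r) = 10.8719 km/s.
Vis-viva on the transfer ellipse at r = 1.123496×10^9 km gives v_t = √[μ(2/r − 1/a_t)] = 6.44350 km/s.
Δv₂ = |v_t − v_c| = |6.44350 − 10.8719| = 4.428 km/s.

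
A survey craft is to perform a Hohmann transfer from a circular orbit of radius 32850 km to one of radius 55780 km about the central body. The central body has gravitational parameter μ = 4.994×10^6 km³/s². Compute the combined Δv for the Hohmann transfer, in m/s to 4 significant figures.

Δv = 2819 m/s

Semi-major axis of the transfer orbit: a_t = (32850 + 55780)/2 = 44315 km.
Circular speed at r₁: v₁ = √(μ/r₁) = √(4.994×10^6/32850) = 12.3298 km/s.
On the transfer ellipse at r₁, v² = μ(2/r − 1/a) gives v_p = √[μ(2/r₁ − 1/a_t)] = 13.8331 km/s.
First burn Δv₁ = |v_p − v₁| = 1.5033 km/s.
At r₂, v₂ = √(μ/r₂) = 9.4620 km/s.
Transfer-orbit speed at r₂: v_a = √[μ(2/r₂ − 1/a_t)] = 8.1466 km/s.
Second burn Δv₂ = |v₂ − v_a| = 1.3154 km/s.
Δv = Δv₁ + Δv₂ = 1.5033 + 1.3154 = 2.819 km/s.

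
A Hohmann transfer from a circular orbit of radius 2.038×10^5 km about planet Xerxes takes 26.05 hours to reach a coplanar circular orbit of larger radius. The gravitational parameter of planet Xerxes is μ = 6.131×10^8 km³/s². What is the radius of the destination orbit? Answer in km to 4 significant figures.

r₂ = 1.431×10^6 km

Transfer time t = 26.05 hours = 93780 s, and t = π√(a_t³/μ).
So a_t = (μ t²/π²)^(1/3) = (6.131×10^8 × (93780)² / π²)^(1/3) = 8.1749×10^5 km.
Since a_t = (r₁ + r₂)/2, r₂ = 2a_t − r₁ = 2×8.1749×10^5 − 2.038×10^5 = 1.43118×10^6 km.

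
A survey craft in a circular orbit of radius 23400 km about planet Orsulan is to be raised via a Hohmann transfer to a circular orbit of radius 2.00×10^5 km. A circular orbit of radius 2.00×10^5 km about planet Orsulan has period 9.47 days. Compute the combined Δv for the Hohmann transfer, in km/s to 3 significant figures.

From Kepler's third law T² = 4π²r³/μ at r = 2.00×10^5 km, T = 9.47 days = 9.47 × 86400 s = 8.18208×10^5 s: μ = 4π²r³/T² = 4.71761×10^5 km³/s².
Semi-major axis of the transfer orbit: a_t = (23400 + 2.000×10^5)/2 = 1.117×10^5 km.
Circular speed at r₁: v₁ = √(μ/r₁) = √(4.71761×10^5/23400) = 4.490 km/s.
Transfer-orbit speed at r₁ (vis-viva equation): v_p = √[μ(2/r₁ − 1/a_t)] = 6.008 km/s.
First burn Δv₁ = |v_p − v₁| = 1.518 km/s.
At r₂, v₂ = √(μ/r₂) = 1.53584 km/s.
Transfer-orbit speed at r₂: v_a = √[μ(2/r₂ − 1/a_t)] = 0.702955 km/s.
Second burn Δv₂ = |v₂ − v_a| = 0.8329 km/s.
Δv = Δv₁ + Δv₂ = 1.518 + 0.8329 = 2.351 km/s.

Δv = 2.35 km/s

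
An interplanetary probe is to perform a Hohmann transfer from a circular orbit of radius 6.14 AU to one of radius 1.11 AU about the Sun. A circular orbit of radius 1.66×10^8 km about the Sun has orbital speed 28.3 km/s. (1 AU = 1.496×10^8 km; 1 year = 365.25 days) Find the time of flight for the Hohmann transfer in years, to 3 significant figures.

t = 3.45 years

From the circular-orbit relation v² = μ/r at r = 1.66×10^8 km: μ = v²r = (28.3)² × 1.66×10^8 = 1.32948×10^11 km³/s².
In km: r₁ = 6.14 × 1.496×10^8 = 9.18544×10^8 km; r₂ = 1.11 × 1.496×10^8 = 1.66056×10^8 km.
The Hohmann ellipse has a_t = (r₁ + r₂)/2 = 5.423×10^8 km.
Half the transfer-orbit period gives t = π√(a_t³/μ) = 1.088×10^8 s.
Converting: 1.088×10^8 s ÷ 3.15576×10^7 s/year (365.25 × 86400) = 3.45 years.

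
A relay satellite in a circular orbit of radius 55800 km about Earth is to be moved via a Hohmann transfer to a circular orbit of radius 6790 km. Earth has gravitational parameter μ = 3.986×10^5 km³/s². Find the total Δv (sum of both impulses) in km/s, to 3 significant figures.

Semi-major axis of the transfer orbit: a_t = (55800 + 6790)/2 = 31295 km.
Circular speed at r₁: v₁ = √(μ/r₁) = √(3.986×10^5/55800) = 2.673 km/s.
Transfer-orbit speed at r₁ (vis-viva equation): v_a = √[μ(2/r₁ − 1/a_t)] = 1.245 km/s.
First burn Δv₁ = |v_a − v₁| = 1.428 km/s.
At r₂, v₂ = √(μ/r₂) = 7.6619 km/s.
Transfer-orbit speed at r₂: v_p = √[μ(2/r₂ − 1/a_t)] = 10.231 km/s.
Second burn Δv₂ = |v₂ − v_p| = 2.569 km/s.
Total Δv = Δv₁ + Δv₂ = 3.997 km/s.

Δv = 4.00 km/s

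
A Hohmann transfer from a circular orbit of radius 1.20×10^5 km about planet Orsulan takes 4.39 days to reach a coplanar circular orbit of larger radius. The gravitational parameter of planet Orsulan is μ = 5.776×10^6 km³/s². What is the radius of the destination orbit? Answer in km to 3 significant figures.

Transfer time t = 4.39 days = 3.79296×10^5 s, and t = π√(a_t³/μ).
So a_t = (μ t²/π²)^(1/3) = (5.776×10^6 × (3.79296×10^5)² / π²)^(1/3) = 4.3829×10^5 km.
Since a_t = (r₁ + r₂)/2, r₂ = 2a_t − r₁ = 2×4.3829×10^5 − 1.200×10^5 = 7.5658×10^5 km.

r₂ = 7.57×10^5 km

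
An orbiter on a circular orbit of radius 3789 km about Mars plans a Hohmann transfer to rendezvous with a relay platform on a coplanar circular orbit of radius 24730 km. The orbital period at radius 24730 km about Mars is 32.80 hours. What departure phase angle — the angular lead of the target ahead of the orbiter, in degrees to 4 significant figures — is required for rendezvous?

φ = 101.2°

From Kepler's third law T² = 4π²r³/μ at r = 24730 km, T = 32.80 hours = 32.80 × 3600 s = 1.1808×10^5 s: μ = 4π²r³/T² = 42823.2 km³/s².
The Hohmann ellipse has a_t = (r₁ + r₂)/2 = 14259.5 km.
The half-period of the transfer ellipse is t = π√(a_t³/μ) = 25850 s.
Target angular speed ω₂ = √(μ/r₂³) = 5.321×10^-5 rad/s.
Angle swept by the target during transfer: ω₂·t = 1.3755 rad = 78.81°.
Arrival is 180° from departure on the ellipse, so φ = 180° − 78.81° = 101.2°.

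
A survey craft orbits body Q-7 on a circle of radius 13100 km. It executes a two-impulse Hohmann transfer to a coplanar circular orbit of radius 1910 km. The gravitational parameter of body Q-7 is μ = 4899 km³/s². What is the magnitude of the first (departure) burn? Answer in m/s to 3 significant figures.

Δv₁ = 303 m/s

The Hohmann ellipse has a_t = (r₁ + r₂)/2 = 7505 km.
On the circular orbit at r = 13100 km, v_c = √(μ/r) = 0.6115 km/s.
Vis-viva on the transfer ellipse at r = 13100 km gives v_t = √[μ(2/r − 1/a_t)] = 0.3085 km/s.
Δv₁ = |v_t − v_c| = |0.3085 − 0.6115| = 0.3030 km/s.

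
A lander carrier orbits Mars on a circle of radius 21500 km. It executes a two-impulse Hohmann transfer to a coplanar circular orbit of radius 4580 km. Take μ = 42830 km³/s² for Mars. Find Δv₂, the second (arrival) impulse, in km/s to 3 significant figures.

The Hohmann ellipse has a_t = (r₁ + r₂)/2 = 13040 km.
On the circular orbit at r = 4580 km, v_c = √(μ/r) = 3.0580 km/s.
Vis-viva on the transfer ellipse at r = 4580 km gives v_t = √[μ(2/r − 1/a_t)] = 3.9266 km/s.
Δv₂ = |v_t − v_c| = |3.9266 − 3.0580| = 0.8686 km/s.

Δv₂ = 0.869 km/s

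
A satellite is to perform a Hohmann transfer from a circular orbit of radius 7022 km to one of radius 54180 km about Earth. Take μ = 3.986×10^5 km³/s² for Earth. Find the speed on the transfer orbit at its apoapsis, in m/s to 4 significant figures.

Transfer-ellipse semi-major axis a_t = (r₁ + r₂)/2 = (7022 + 54180)/2 = 30601 km.
At apoapsis, r = 54180 km.
Applying v² = μ(2/r − 1/a_t): v = 1.299 km/s.

v = 1299 m/s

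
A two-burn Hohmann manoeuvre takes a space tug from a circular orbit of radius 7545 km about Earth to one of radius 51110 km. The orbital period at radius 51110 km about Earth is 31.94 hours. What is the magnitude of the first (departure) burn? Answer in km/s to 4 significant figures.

Δv₁ = 2.327 km/s

From Kepler's third law T² = 4π²r³/μ at r = 51110 km, T = 31.94 hours = 31.94 × 3600 s = 1.14984×10^5 s: μ = 4π²r³/T² = 3.98660×10^5 km³/s².
Semi-major axis of the transfer orbit: a_t = (7545 + 51110)/2 = 29327.5 km.
Circular speed at r = 7545 km: v_c = √(μ/r) = 7.269 km/s.
Transfer-orbit speed at the same r (vis-viva, a = a_t): v_t = √[μ(2/r − 1/a_t)] = 9.596 km/s.
Δv₁ = |v_t − v_c| = |9.596 − 7.269| = 2.327 km/s.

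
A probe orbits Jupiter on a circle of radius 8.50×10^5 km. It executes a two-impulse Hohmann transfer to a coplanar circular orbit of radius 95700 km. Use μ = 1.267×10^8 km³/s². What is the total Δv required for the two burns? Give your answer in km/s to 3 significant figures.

Δv = 19.1 km/s

Transfer-ellipse semi-major axis a_t = (r₁ + r₂)/2 = (8.500×10^5 + 95700)/2 = 4.7285×10^5 km.
Circular speed at r₁: v₁ = √(μ/r₁) = √(1.267×10^8/8.500×10^5) = 12.20896 km/s.
Transfer-orbit speed at r₁ (vis-viva): v_a = √[μ(2/r₁ − 1/a_t)] = 5.492539 km/s.
First burn Δv₁ = |v_a − v₁| = 6.7164 km/s.
Circular speed at r₂: v₂ = √(μ/r₂) = 36.386 km/s.
Transfer-orbit speed at r₂: v_p = √[μ(2/r₂ − 1/a_t)] = 48.784 km/s.
Second burn Δv₂ = |v₂ − v_p| = 12.398 km/s.
Δv = Δv₁ + Δv₂ = 6.7164 + 12.398 = 19.11 km/s.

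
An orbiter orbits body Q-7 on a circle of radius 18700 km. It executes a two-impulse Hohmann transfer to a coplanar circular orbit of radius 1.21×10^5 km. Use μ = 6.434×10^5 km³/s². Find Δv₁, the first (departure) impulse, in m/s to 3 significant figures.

Semi-major axis of the transfer orbit: a_t = (18700 + 1.210×10^5)/2 = 69850 km.
On the circular orbit at r = 18700 km, v_c = √(μ/r) = 5.86570 km/s.
Vis-viva on the transfer ellipse at r = 18700 km gives v_t = √[μ(2/r − 1/a_t)] = 7.72021 km/s.
Δv₁ = |v_t − v_c| = |7.72021 − 5.86570| = 1.855 km/s.

Δv₁ = 1850 m/s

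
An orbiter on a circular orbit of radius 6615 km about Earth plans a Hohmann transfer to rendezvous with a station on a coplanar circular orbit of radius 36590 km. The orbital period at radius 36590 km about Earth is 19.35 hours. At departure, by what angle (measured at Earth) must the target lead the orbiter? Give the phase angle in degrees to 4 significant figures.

φ = 98.34°

From Kepler's third law T² = 4π²r³/μ at r = 36590 km, T = 19.35 hours = 19.35 × 3600 s = 69660 s: μ = 4π²r³/T² = 3.98547×10^5 km³/s².
Transfer-ellipse semi-major axis a_t = (r₁ + r₂)/2 = (6615 + 36590)/2 = 21602.5 km.
The half-period of the transfer ellipse is t = π√(a_t³/μ) = 15800 s.
The target's mean motion on its circular orbit is ω₂ = √(μ/r₂³) = 9.020×10^-5 rad/s.
Angle swept by the target during transfer: ω₂·t = 1.4252 rad = 81.66°.
Arrival is 180° from departure on the ellipse, so φ = 180° − 81.66° = 98.34°.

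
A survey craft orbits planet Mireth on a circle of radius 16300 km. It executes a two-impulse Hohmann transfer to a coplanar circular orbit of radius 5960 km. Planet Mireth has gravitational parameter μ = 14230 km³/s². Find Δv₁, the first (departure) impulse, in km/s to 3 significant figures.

The Hohmann ellipse has a_t = (r₁ + r₂)/2 = 11130 km.
On the circular orbit at r = 16300 km, v_c = √(μ/r) = 0.9343 km/s.
Transfer-orbit speed at the same r (vis-viva, a = a_t): v_t = √[μ(2/r − 1/a_t)] = 0.6837 km/s.
Δv₁ = |v_t − v_c| = |0.6837 − 0.9343| = 0.2506 km/s.

Δv₁ = 0.251 km/s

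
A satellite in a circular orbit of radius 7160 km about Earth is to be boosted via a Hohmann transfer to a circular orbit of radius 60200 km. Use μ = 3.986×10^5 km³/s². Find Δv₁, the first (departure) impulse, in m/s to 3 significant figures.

Δv₁ = 2510 m/s

The Hohmann ellipse has a_t = (r₁ + r₂)/2 = 33680 km.
On the circular orbit at r = 7160 km, v_c = √(μ/r) = 7.461 km/s.
Transfer-orbit speed at the same r (vis-viva, a = a_t): v_t = √[μ(2/r − 1/a_t)] = 9.975 km/s.
Δv₁ = |v_t − v_c| = |9.975 − 7.461| = 2.514 km/s.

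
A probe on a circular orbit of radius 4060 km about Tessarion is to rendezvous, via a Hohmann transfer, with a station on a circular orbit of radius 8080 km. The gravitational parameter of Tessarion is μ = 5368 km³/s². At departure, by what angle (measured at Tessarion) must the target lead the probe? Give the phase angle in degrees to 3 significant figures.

φ = 62.8°

Transfer-ellipse semi-major axis a_t = (r₁ + r₂)/2 = (4060 + 8080)/2 = 6070 km.
The half-period of the transfer ellipse is t = π√(a_t³/μ) = 20280 s.
The target's mean motion on its circular orbit is ω₂ = √(μ/r₂³) = 1.009×10^-4 rad/s.
Angle swept by the target during transfer: ω₂·t = 2.046 rad = 117.2°.
Arrival is 180° from departure on the ellipse, so φ = 180° − 117.2° = 62.8°.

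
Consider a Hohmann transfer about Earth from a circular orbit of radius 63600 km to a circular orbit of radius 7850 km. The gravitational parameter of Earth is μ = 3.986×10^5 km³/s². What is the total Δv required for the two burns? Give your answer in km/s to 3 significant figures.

Δv = 3.71 km/s

The Hohmann ellipse has a_t = (r₁ + r₂)/2 = 35725 km.
Circular speed at r₁: v₁ = √(μ/r₁) = √(3.986×10^5/63600) = 2.5035 km/s.
On the transfer ellipse at r₁, v² = μ(2/r − 1/a) gives v_a = √[μ(2/r₁ − 1/a_t)] = 1.1735 km/s.
First burn Δv₁ = |v_a − v₁| = 1.330 km/s.
Circular speed at r₂: v₂ = √(μ/r₂) = 7.126 km/s.
Transfer-orbit speed at r₂: v_p = √[μ(2/r₂ − 1/a_t)] = 9.508 km/s.
Second burn Δv₂ = |v₂ − v_p| = 2.382 km/s.
Total Δv = Δv₁ + Δv₂ = 3.712 km/s.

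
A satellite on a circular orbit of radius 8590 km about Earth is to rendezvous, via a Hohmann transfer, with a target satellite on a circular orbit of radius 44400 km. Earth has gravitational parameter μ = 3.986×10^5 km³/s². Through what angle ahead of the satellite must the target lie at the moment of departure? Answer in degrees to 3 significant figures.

Semi-major axis of the transfer orbit: a_t = (8590 + 44400)/2 = 26495 km.
The half-period of the transfer ellipse is t = π√(a_t³/μ) = 21459.9 s.
The target's mean motion on its circular orbit is ω₂ = √(μ/r₂³) = 6.74830×10^-5 rad/s.
Angle swept by the target during transfer: ω₂·t = 1.44818 rad = 82.97°.
Arrival is 180° from departure on the ellipse, so φ = 180° − 82.97° = 97.0°.

φ = 97.0°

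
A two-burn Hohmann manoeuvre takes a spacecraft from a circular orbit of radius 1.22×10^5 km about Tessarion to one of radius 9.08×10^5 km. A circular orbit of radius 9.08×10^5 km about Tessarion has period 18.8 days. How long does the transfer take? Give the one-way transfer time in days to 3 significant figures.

From Kepler's third law T² = 4π²r³/μ at r = 9.08×10^5 km, T = 18.8 days = 18.8 × 86400 s = 1.62432×10^6 s: μ = 4π²r³/T² = 1.12014×10^7 km³/s².
Transfer-ellipse semi-major axis a_t = (r₁ + r₂)/2 = (1.220×10^5 + 9.080×10^5)/2 = 5.150×10^5 km.
Transfer time t = π√(a_t³/μ) = π√((5.150×10^5)³ / 1.12014×10^7) = 3.469×10^5 s.
Converting: 3.469×10^5 s ÷ 86400 s/day = 4.02 days.

t = 4.02 days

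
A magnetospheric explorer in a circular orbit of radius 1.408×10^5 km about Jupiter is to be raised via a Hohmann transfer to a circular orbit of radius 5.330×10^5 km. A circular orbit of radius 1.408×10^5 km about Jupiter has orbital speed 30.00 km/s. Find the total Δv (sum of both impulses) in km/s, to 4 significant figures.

From the circular-orbit relation v² = μ/r at r = 1.408×10^5 km: μ = v²r = (30.00)² × 1.408×10^5 = 1.26720×10^8 km³/s².
The Hohmann ellipse has a_t = (r₁ + r₂)/2 = 3.369×10^5 km.
Circular speed at r₁: v₁ = √(μ/r₁) = √(1.26720×10^8/1.408×10^5) = 30.0000 km/s.
Transfer-orbit speed at r₁ (vis-viva): v_p = √[μ(2/r₁ − 1/a_t)] = 37.7341 km/s.
First burn Δv₁ = |v_p − v₁| = 7.7341 km/s.
Circular speed at r₂: v₂ = √(μ/r₂) = 15.4191 km/s.
Transfer-orbit speed at r₂: v_a = √[μ(2/r₂ − 1/a_t)] = 9.96804 km/s.
Second burn Δv₂ = |v₂ − v_a| = 5.4511 km/s.
Total Δv = Δv₁ + Δv₂ = 13.19 km/s.

Δv = 13.19 km/s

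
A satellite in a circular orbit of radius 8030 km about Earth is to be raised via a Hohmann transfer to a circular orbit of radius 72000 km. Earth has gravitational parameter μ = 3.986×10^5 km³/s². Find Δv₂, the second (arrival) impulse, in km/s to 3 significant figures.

The Hohmann ellipse has a_t = (r₁ + r₂)/2 = 40015 km.
On the circular orbit at r = 72000 km, v_c = √(μ/r) = 2.353 km/s.
Vis-viva on the transfer ellipse at r = 72000 km gives v_t = √[μ(2/r − 1/a_t)] = 1.054 km/s.
Δv₂ = |v_t − v_c| = |1.054 − 2.353| = 1.299 km/s.

Δv₂ = 1.30 km/s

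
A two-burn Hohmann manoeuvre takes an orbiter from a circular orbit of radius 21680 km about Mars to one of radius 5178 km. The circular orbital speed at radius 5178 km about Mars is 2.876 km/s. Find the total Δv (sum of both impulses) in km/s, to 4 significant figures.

Δv = 1.311 km/s

From the circular-orbit relation v² = μ/r at r = 5178 km: μ = v²r = (2.876)² × 5178 = 42829.2 km³/s².
Transfer-ellipse semi-major axis a_t = (r₁ + r₂)/2 = (21680 + 5178)/2 = 13429 km.
Circular speed at r₁: v₁ = √(μ/r₁) = √(42829.2/21680) = 1.40553 km/s.
On the transfer ellipse at r₁, vis-viva equation gives v_a = √[μ(2/r₁ − 1/a_t)] = 0.872769 km/s.
First burn Δv₁ = |v_a − v₁| = 0.5328 km/s.
At r₂, v₂ = √(μ/r₂) = 2.8760 km/s.
Transfer-orbit speed at r₂: v_p = √[μ(2/r₂ − 1/a_t)] = 3.6542 km/s.
Second burn Δv₂ = |v₂ − v_p| = 0.7782 km/s.
Δv = Δv₁ + Δv₂ = 0.5328 + 0.7782 = 1.311 km/s.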